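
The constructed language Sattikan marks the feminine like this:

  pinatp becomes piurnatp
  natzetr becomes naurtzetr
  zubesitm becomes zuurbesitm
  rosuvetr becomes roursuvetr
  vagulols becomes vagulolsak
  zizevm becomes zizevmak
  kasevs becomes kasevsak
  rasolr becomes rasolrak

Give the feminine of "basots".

zubesitm and zizevm both end in -m yet inflect differently (zuurbesitm, zizevmak), so the final letter is not what conditions the rule; the second-to-last letter is.
"basots" has second-to-last letter 't'. The stems whose second-to-last letter is 't' (pinatp → piurnatp, natzetr → naurtzetr, zubesitm → zuurbesitm) insert -ur- after the first vowel.
So basots → baursots.

baursots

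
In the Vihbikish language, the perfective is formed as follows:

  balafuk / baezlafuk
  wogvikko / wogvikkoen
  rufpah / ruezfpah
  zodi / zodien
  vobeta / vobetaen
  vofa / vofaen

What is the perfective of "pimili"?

"pimili" ends in a vowel. The stems ending in a vowel (zodi → zodien, vobeta → vobetaen, wogvikko → wogvikkoen) add -en.
The other pattern: stems ending in a consonant insert -ez- after the first vowel.
So pimili → pimilien.

pimilien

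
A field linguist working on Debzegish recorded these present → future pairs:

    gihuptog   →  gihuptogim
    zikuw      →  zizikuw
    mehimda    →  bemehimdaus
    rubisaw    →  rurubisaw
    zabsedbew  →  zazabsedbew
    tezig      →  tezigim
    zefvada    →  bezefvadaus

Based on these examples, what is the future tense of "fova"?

befovaus

"fova" ends in -a. The stems ending in -a (zefvada → bezefvadaus, mehimda → bemehimdaus) add be- … -us around the stem.
So fova → befovaus.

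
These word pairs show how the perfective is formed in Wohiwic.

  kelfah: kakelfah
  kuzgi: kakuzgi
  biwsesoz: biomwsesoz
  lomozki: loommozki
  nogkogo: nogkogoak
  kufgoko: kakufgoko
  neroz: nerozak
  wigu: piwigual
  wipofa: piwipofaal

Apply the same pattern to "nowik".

nowikak

kufgoko and nogkogo both end in -o yet inflect differently (kakufgoko, nogkogoak), so the final letter is not what conditions the rule; the first letter is.
"nowik" begins with n-. The stems beginning with n- (neroz → nerozak, nogkogo → nogkogoak) add -ak.
The other patterns: stems beginning with w- add pi- … -al around the stem; stems beginning with k- add the prefix ka-; stems beginning with b- or l- insert -om- after the first vowel.
So nowik → nowikak.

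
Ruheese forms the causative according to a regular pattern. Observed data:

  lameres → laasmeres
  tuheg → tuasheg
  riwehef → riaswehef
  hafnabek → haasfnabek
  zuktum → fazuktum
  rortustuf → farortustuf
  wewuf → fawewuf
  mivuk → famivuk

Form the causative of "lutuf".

riwehef and rortustuf both end in -f yet inflect differently (riaswehef, farortustuf), so the final letter is not what conditions the rule; the last vowel is.
"lutuf" has last vowel 'u'. The stems whose last vowel is 'u' (rortustuf → farortustuf, wewuf → fawewuf, mivuk → famivuk) add the prefix fa-.
So lutuf → falutuf.

falutuf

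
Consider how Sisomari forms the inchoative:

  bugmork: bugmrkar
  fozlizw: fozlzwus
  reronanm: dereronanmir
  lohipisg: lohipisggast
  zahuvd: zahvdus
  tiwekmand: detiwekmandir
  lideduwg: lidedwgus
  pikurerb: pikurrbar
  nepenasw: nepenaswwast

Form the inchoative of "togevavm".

tiwekmand and zahuvd both end in -d yet inflect differently (detiwekmandir, zahvdus), so the final letter is not what conditions the rule; the second-to-last letter is.
"togevavm" has second-to-last letter 'v'. The one such stem in the data (zahuvd → zahvdus) deletes the last vowel and adds -us (as do lideduwg, fozlizw), so the same rule applies.
So togevavm → togevvmus.

togevvmus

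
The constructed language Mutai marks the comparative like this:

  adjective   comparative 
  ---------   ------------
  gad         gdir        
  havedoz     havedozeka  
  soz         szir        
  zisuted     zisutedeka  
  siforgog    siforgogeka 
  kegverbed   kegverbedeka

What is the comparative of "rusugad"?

"rusugad" has 3 vowels. The stems with 3 vowels (siforgog → siforgogeka, zisuted → zisutedeka, havedoz → havedozeka) add -eka.
So rusugad → rusugadeka.

rusugadeka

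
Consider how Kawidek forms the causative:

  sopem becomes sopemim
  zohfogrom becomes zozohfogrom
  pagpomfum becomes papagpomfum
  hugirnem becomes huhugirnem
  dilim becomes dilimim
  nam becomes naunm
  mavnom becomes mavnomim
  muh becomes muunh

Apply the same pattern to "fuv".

nam and mavnom both end in -m yet inflect differently (naunm, mavnomim), so the final letter is not what conditions the rule; the number of vowels is.
"fuv" has 1 vowel. The stems with 1 vowel (muh → muunh, nam → naunm) insert -un- after the first vowel.
The other patterns: stems with 2 vowels add -im; stems with 3 vowels repeat the first consonant+vowel as a prefix.
So fuv → fuunv.

fuunv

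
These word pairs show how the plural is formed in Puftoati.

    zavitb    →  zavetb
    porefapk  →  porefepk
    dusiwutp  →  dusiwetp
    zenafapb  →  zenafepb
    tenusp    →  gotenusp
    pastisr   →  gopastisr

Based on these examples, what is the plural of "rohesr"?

dusiwutp and tenusp both end in -p yet inflect differently (dusiwetp, gotenusp), so the final letter is not what conditions the rule; the second-to-last letter is.
"rohesr" has second-to-last letter 's'. The stems whose second-to-last letter is 's' (tenusp → gotenusp, pastisr → gopastisr) add the prefix go-.
So rohesr → gorohesr.

gorohesr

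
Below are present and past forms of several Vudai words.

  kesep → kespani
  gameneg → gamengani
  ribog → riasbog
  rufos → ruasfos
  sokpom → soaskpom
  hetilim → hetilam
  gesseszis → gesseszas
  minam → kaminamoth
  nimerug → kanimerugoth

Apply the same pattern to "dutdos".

gameneg and ribog both end in -g yet inflect differently (gamengani, riasbog), so the final letter is not what conditions the rule; the last vowel is.
"dutdos" has last vowel 'o'. The stems whose last vowel is 'o' (ribog → riasbog, rufos → ruasfos, sokpom → soaskpom) insert -as- after the first vowel.
The other patterns: stems whose last vowel is 'e' delete the last vowel and add -ani; stems whose last vowel is 'i' change the last vowel to 'a'; stems whose last vowel is 'a' or 'u' add ka- … -oth around the stem.
So dutdos → duastdos.

duastdos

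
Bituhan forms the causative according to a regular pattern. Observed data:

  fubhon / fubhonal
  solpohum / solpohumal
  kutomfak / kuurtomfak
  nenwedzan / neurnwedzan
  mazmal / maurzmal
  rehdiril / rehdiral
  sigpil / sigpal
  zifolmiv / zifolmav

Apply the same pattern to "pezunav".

peurzunav

fubhon and nenwedzan both end in -n yet inflect differently (fubhonal, neurnwedzan), so the final letter is not what conditions the rule; the last vowel is.
"pezunav" has last vowel 'a'. The stems whose last vowel is 'a' (kutomfak → kuurtomfak, nenwedzan → neurnwedzan, mazmal → maurzmal) insert -ur- after the first vowel.
The other patterns: stems whose last vowel is 'o' or 'u' add -al; stems whose last vowel is 'i' change the last vowel to 'a'.
So pezunav → peurzunav.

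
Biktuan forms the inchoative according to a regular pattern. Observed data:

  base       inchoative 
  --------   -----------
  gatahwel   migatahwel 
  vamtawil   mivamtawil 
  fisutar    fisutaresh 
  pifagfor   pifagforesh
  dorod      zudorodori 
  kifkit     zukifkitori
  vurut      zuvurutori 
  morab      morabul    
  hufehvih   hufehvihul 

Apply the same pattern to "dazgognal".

pifagfor and dorod both have last vowel 'o' yet inflect differently (pifagforesh, zudorodori), so the last vowel is not what conditions the rule; the final letter is.
"dazgognal" ends in -l. The stems ending in -l (gatahwel → migatahwel, vamtawil → mivamtawil) add the prefix mi-.
So dazgognal → midazgognal.

midazgognal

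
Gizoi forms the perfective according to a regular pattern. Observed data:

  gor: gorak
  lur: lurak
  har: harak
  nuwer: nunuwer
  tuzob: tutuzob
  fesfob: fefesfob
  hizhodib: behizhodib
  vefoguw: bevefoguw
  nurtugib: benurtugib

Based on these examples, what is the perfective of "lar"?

gor and nuwer both end in -r yet inflect differently (gorak, nunuwer), so the final letter is not what conditions the rule; the number of vowels is.
"lar" has 1 vowel. The stems with 1 vowel (gor → gorak, lur → lurak, har → harak) add -ak.
The other patterns: stems with 2 vowels repeat the first consonant+vowel as a prefix; stems with 3 vowels add the prefix be-.
So lar → larak.

larak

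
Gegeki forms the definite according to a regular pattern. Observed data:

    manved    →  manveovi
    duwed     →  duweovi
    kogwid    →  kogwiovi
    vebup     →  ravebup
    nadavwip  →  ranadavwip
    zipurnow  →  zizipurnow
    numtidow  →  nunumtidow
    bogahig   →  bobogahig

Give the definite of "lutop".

kogwid and nadavwip both have last vowel 'i' yet inflect differently (kogwiovi, ranadavwip), so the last vowel is not what conditions the rule; the final letter is.
"lutop" ends in -p. The stems ending in -p (vebup → ravebup, nadavwip → ranadavwip) add the prefix ra-.
The other patterns: stems ending in -d drop the final letter and add -ovi; stems ending in -g or -w repeat the first consonant+vowel as a prefix.
So lutop → ralutop.

ralutop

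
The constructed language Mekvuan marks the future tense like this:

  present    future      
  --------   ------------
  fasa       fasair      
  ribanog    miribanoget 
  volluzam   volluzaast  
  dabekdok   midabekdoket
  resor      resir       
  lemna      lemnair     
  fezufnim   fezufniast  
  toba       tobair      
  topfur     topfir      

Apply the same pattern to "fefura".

fefurair

"fefura" ends in -a. The stems ending in -a (toba → tobair, fasa → fasair, lemna → lemnair) add -ir.
The other patterns: stems ending in -r change the last vowel to 'i'; stems ending in -m drop the final letter and add -ast; stems ending in -g or -k add mi- … -et around the stem.
So fefura → fefurair.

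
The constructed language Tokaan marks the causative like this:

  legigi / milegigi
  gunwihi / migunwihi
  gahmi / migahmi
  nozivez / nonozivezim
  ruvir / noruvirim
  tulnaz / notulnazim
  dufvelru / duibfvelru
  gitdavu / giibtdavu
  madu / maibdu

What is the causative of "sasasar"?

"sasasar" ends in -r. The one such stem in the data (ruvir → noruvirim) adds no- … -im around the stem, so the same rule applies.
So sasasar → nosasasarim.

nosasasarim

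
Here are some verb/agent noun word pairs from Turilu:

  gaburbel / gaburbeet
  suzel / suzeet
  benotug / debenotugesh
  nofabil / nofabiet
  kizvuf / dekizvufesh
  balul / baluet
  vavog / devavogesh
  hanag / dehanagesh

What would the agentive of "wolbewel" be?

wolbeweet

balul and kizvuf both have last vowel 'u' yet inflect differently (baluet, dekizvufesh), so the last vowel is not what conditions the rule; the final letter is.
"wolbewel" ends in -l. The stems ending in -l (nofabil → nofabiet, balul → baluet, gaburbel → gaburbeet) drop the final letter and add -et.
The other pattern: stems ending in -f or -g add de- … -esh around the stem.
So wolbewel → wolbeweet.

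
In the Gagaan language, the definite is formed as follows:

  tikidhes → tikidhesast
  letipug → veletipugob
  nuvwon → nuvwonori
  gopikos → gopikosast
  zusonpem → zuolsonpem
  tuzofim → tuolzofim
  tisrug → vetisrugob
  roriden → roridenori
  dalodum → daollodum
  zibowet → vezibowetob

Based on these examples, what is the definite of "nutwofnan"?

nutwofnanori

gopikos and nuvwon both have last vowel 'o' yet inflect differently (gopikosast, nuvwonori), so the last vowel is not what conditions the rule; the final letter is.
"nutwofnan" ends in -n. The stems ending in -n (nuvwon → nuvwonori, roriden → roridenori) add -ori.
The other patterns: stems ending in -s add -ast; stems ending in -m insert -ol- after the first vowel; stems ending in -g or -t add ve- … -ob around the stem.
So nutwofnan → nutwofnanori.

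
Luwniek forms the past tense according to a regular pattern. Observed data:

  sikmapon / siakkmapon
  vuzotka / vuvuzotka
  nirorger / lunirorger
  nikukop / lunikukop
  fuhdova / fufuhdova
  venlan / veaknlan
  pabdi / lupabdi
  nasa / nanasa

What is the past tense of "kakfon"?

kaakkfon

nasa and venlan both have last vowel 'a' yet inflect differently (nanasa, veaknlan), so the last vowel is not what conditions the rule; the final letter is.
"kakfon" ends in -n. The stems ending in -n (sikmapon → siakkmapon, venlan → veaknlan) insert -ak- after the first vowel.
So kakfon → kaakkfon.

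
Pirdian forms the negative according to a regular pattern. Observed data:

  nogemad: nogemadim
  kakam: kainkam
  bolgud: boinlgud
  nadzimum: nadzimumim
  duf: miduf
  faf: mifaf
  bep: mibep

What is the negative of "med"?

mimed

bolgud and nogemad both end in -d yet inflect differently (boinlgud, nogemadim), so the final letter is not what conditions the rule; the number of vowels is.
"med" has 1 vowel. The stems with 1 vowel (bep → mibep, faf → mifaf, duf → miduf) add the prefix mi-.
So med → mimed.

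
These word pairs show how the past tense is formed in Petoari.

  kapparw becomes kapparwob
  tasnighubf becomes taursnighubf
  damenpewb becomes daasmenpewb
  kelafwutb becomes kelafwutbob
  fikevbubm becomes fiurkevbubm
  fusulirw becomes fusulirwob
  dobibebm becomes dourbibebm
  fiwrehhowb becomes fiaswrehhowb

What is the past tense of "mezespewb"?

kelafwutb and fiwrehhowb both end in -b yet inflect differently (kelafwutbob, fiaswrehhowb), so the final letter is not what conditions the rule; the second-to-last letter is.
"mezespewb" has second-to-last letter 'w'. The stems whose second-to-last letter is 'w' (fiwrehhowb → fiaswrehhowb, damenpewb → daasmenpewb) insert -as- after the first vowel.
The other patterns: stems whose second-to-last letter is 'r' or 't' add -ob; stems whose second-to-last letter is 'b' insert -ur- after the first vowel.
So mezespewb → measzespewb.

measzespewb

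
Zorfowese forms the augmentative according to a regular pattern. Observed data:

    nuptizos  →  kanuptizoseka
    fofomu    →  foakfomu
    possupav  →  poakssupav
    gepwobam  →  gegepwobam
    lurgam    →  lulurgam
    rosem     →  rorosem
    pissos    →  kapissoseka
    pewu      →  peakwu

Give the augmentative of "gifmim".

lurgam and possupav both have last vowel 'a' yet inflect differently (lulurgam, poakssupav), so the last vowel is not what conditions the rule; the final letter is.
"gifmim" ends in -m. The stems ending in -m (lurgam → lulurgam, rosem → rorosem, gepwobam → gegepwobam) repeat the first consonant+vowel as a prefix.
So gifmim → gigifmim.

gigifmim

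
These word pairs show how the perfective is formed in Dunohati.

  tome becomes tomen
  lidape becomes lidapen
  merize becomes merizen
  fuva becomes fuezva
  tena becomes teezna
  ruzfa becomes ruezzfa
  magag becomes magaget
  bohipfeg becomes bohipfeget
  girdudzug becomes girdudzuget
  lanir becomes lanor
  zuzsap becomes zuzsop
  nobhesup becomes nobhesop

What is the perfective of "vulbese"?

vulbesen

fuva and magag both have last vowel 'a' yet inflect differently (fuezva, magaget), so the last vowel is not what conditions the rule; the final letter is.
"vulbese" ends in -e. The stems ending in -e (tome → tomen, lidape → lidapen, merize → merizen) drop the final letter and add -en.
The other patterns: stems ending in -a insert -ez- after the first vowel; stems ending in -g add -et; stems ending in -p or -r change the last vowel to 'o'.
So vulbese → vulbesen.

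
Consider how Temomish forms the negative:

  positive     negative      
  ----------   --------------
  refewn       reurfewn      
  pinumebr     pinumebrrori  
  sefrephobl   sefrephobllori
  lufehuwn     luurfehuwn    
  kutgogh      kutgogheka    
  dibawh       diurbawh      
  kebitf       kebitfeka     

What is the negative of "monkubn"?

kutgogh and dibawh both end in -h yet inflect differently (kutgogheka, diurbawh), so the final letter is not what conditions the rule; the second-to-last letter is.
"monkubn" has second-to-last letter 'b'. The stems whose second-to-last letter is 'b' (sefrephobl → sefrephobllori, pinumebr → pinumebrrori) double the final consonant and add -ori.
The other patterns: stems whose second-to-last letter is 'g' or 't' add -eka; stems whose second-to-last letter is 'w' insert -ur- after the first vowel.
So monkubn → monkubnnori.

monkubnnori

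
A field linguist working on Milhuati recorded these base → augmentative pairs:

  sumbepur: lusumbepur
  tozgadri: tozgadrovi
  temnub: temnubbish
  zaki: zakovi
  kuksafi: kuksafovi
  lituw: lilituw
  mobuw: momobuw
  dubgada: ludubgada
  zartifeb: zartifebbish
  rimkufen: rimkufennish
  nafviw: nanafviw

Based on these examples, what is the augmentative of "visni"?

visnovi

zaki and nafviw both have last vowel 'i' yet inflect differently (zakovi, nanafviw), so the last vowel is not what conditions the rule; the final letter is.
"visni" ends in -i. The stems ending in -i (zaki → zakovi, kuksafi → kuksafovi, tozgadri → tozgadrovi) drop the final letter and add -ovi.
The other patterns: stems ending in -w repeat the first consonant+vowel as a prefix; stems ending in -a or -r add the prefix lu-; stems ending in -b or -n double the final consonant and add -ish.
So visni → visnovi.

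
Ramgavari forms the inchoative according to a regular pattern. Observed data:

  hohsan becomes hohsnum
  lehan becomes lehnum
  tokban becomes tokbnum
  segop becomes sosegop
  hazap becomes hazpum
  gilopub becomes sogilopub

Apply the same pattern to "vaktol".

sovaktol

hazap and segop both end in -p yet inflect differently (hazpum, sosegop), so the final letter is not what conditions the rule; the last vowel is.
"vaktol" has last vowel 'o'. The one such stem in the data (segop → sosegop) adds the prefix so-, so the same rule applies.
The other pattern: stems whose last vowel is 'a' delete the last vowel and add -um.
So vaktol → sovaktol.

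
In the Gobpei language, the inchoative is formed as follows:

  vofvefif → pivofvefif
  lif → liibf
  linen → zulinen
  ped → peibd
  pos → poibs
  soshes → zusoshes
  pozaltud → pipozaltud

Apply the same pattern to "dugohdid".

pidugohdid

pos and soshes both end in -s yet inflect differently (poibs, zusoshes), so the final letter is not what conditions the rule; the number of vowels is.
"dugohdid" has 3 vowels. The stems with 3 vowels (pozaltud → pipozaltud, vofvefif → pivofvefif) add the prefix pi-.
So dugohdid → pidugohdid.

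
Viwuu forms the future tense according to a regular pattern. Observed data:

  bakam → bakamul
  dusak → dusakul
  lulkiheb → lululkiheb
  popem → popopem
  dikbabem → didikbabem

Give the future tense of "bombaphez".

bobombaphez

dikbabem and bakam both end in -m yet inflect differently (didikbabem, bakamul), so the final letter is not what conditions the rule; the last vowel is.
"bombaphez" has last vowel 'e'. The stems whose last vowel is 'e' (lulkiheb → lululkiheb, dikbabem → didikbabem, popem → popopem) repeat the first consonant+vowel as a prefix.
The other pattern: stems whose last vowel is 'a' add -ul.
So bombaphez → bobombaphez.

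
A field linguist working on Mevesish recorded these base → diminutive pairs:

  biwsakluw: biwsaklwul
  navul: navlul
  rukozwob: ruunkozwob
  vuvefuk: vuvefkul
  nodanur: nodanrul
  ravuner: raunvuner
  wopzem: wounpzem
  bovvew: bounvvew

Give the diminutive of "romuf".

"romuf" has last vowel 'u'. The stems whose last vowel is 'u' (navul → navlul, nodanur → nodanrul, vuvefuk → vuvefkul) delete the last vowel and add -ul.
The other pattern: stems whose last vowel is 'e' or 'o' insert -un- after the first vowel.
So romuf → romful.

romful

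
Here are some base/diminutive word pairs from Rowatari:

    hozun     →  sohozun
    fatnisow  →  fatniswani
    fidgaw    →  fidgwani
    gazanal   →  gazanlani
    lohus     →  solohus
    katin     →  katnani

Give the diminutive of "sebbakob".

hozun and katin both end in -n yet inflect differently (sohozun, katnani), so the final letter is not what conditions the rule; the last vowel is.
"sebbakob" has last vowel 'o'. The one such stem in the data (fatnisow → fatniswani) deletes the last vowel and adds -ani (as do fidgaw, gazanal), so the same rule applies.
The other pattern: stems whose last vowel is 'u' add the prefix so-.
So sebbakob → sebbakbani.

sebbakbani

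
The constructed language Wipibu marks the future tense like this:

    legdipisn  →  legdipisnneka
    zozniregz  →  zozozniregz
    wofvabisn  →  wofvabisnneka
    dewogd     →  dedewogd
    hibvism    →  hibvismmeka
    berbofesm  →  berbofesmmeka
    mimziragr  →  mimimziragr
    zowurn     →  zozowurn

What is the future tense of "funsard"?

zowurn and wofvabisn both end in -n yet inflect differently (zozowurn, wofvabisnneka), so the final letter is not what conditions the rule; the second-to-last letter is.
"funsard" has second-to-last letter 'r'. The one such stem in the data (zowurn → zozowurn) repeats the first consonant+vowel as a prefix (as do dewogd, mimziragr), so the same rule applies.
So funsard → fufunsard.

fufunsard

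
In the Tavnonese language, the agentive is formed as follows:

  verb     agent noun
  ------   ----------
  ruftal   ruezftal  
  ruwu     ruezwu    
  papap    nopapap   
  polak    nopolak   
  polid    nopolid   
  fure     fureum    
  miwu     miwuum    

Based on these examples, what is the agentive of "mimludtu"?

ruwu and miwu both end in -u yet inflect differently (ruezwu, miwuum), so the final letter is not what conditions the rule; the first letter is.
"mimludtu" begins with m-. The one such stem in the data (miwu → miwuum) adds -um, so the same rule applies.
So mimludtu → mimludtuum.

mimludtuum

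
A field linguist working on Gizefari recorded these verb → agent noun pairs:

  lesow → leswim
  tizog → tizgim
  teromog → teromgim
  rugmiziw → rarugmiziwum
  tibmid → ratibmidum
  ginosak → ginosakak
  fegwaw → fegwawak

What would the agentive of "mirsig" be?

ramirsigum

lesow and rugmiziw both end in -w yet inflect differently (leswim, rarugmiziwum), so the final letter is not what conditions the rule; the last vowel is.
"mirsig" has last vowel 'i'. The stems whose last vowel is 'i' (rugmiziw → rarugmiziwum, tibmid → ratibmidum) add ra- … -um around the stem.
The other patterns: stems whose last vowel is 'o' delete the last vowel and add -im; stems whose last vowel is 'a' add -ak.
So mirsig → ramirsigum.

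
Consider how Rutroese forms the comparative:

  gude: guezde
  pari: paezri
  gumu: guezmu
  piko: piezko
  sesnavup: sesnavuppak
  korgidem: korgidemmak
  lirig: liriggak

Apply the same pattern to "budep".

gumu and sesnavup both have last vowel 'u' yet inflect differently (guezmu, sesnavuppak), so the last vowel is not what conditions the rule; whether the stem ends in a vowel or a consonant is.
"budep" ends in a consonant. The stems ending in a consonant (sesnavup → sesnavuppak, korgidem → korgidemmak, lirig → liriggak) double the final consonant and add -ak.
So budep → budeppak.

budeppak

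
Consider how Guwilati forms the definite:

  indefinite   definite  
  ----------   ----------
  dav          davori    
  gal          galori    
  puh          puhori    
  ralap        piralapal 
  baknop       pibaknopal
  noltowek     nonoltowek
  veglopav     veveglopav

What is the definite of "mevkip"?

dav and veglopav both end in -v yet inflect differently (davori, veveglopav), so the final letter is not what conditions the rule; the number of vowels is.
"mevkip" has 2 vowels. The stems with 2 vowels (ralap → piralapal, baknop → pibaknopal) add pi- … -al around the stem.
So mevkip → pimevkipal.

pimevkipal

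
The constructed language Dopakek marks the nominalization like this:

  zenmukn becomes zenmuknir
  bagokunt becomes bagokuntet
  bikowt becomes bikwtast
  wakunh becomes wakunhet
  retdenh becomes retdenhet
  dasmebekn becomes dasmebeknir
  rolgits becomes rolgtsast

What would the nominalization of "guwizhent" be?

guwizhentet

bagokunt and bikowt both end in -t yet inflect differently (bagokuntet, bikwtast), so the final letter is not what conditions the rule; the second-to-last letter is.
"guwizhent" has second-to-last letter 'n'. The stems whose second-to-last letter is 'n' (bagokunt → bagokuntet, wakunh → wakunhet, retdenh → retdenhet) add -et.
The other patterns: stems whose second-to-last letter is 'k' add -ir; stems whose second-to-last letter is 't' or 'w' delete the last vowel and add -ast.
So guwizhent → guwizhentet.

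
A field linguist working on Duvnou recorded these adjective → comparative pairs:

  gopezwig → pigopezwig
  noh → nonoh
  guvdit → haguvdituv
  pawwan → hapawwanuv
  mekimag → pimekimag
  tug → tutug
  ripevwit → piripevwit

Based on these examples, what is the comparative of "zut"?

zuzut

tug and mekimag both end in -g yet inflect differently (tutug, pimekimag), so the final letter is not what conditions the rule; the number of vowels is.
"zut" has 1 vowel. The stems with 1 vowel (noh → nonoh, tug → tutug) repeat the first consonant+vowel as a prefix.
The other patterns: stems with 2 vowels add ha- … -uv around the stem; stems with 3 vowels add the prefix pi-.
So zut → zuzut.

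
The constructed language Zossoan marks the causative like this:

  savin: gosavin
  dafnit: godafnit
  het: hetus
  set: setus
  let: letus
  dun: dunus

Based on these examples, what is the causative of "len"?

dafnit and het both end in -t yet inflect differently (godafnit, hetus), so the final letter is not what conditions the rule; the number of vowels is.
"len" has 1 vowel. The stems with 1 vowel (het → hetus, set → setus, let → letus) add -us.
The other pattern: stems with 2 vowels add the prefix go-.
So len → lenus.

lenus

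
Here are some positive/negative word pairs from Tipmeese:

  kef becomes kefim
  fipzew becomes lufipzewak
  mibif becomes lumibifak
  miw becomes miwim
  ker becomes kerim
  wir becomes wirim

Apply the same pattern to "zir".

zirim

fipzew and miw both end in -w yet inflect differently (lufipzewak, miwim), so the final letter is not what conditions the rule; the number of vowels is.
"zir" has 1 vowel. The stems with 1 vowel (miw → miwim, wir → wirim, ker → kerim) add -im.
The other pattern: stems with 2 vowels add lu- … -ak around the stem.
So zir → zirim.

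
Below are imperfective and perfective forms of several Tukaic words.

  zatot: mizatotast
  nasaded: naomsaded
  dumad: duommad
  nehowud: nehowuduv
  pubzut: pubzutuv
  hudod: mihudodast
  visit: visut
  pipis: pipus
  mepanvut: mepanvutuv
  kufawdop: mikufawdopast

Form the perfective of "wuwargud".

wuwarguduv

"wuwargud" has last vowel 'u'. The stems whose last vowel is 'u' (nehowud → nehowuduv, pubzut → pubzutuv, mepanvut → mepanvutuv) add -uv.
The other patterns: stems whose last vowel is 'o' add mi- … -ast around the stem; stems whose last vowel is 'i' change the last vowel to 'u'; stems whose last vowel is 'a' or 'e' insert -om- after the first vowel.
So wuwargud → wuwarguduv.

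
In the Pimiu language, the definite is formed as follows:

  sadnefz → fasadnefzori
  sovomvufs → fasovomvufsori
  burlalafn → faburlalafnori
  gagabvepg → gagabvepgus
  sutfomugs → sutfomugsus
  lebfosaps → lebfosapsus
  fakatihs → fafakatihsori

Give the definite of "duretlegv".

"duretlegv" has second-to-last letter 'g'. The one such stem in the data (sutfomugs → sutfomugsus) adds -us, so the same rule applies.
So duretlegv → duretlegvus.

duretlegvus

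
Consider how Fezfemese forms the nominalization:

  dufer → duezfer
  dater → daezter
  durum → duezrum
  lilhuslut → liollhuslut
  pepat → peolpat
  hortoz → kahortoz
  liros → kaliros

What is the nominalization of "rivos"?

karivos

durum and lilhuslut both have last vowel 'u' yet inflect differently (duezrum, liollhuslut), so the last vowel is not what conditions the rule; the final letter is.
"rivos" ends in -s. The one such stem in the data (liros → kaliros) adds the prefix ka-, so the same rule applies.
The other patterns: stems ending in -m or -r insert -ez- after the first vowel; stems ending in -t insert -ol- after the first vowel.
So rivos → karivos.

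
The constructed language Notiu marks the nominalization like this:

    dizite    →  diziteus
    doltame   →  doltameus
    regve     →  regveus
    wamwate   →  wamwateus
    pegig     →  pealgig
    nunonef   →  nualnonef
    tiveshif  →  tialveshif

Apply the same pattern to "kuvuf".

kualvuf

dizite and nunonef both have last vowel 'e' yet inflect differently (diziteus, nualnonef), so the last vowel is not what conditions the rule; the final letter is.
"kuvuf" ends in -f. The stems ending in -f (nunonef → nualnonef, tiveshif → tialveshif) insert -al- after the first vowel.
The other pattern: stems ending in -e add -us.
So kuvuf → kualvuf.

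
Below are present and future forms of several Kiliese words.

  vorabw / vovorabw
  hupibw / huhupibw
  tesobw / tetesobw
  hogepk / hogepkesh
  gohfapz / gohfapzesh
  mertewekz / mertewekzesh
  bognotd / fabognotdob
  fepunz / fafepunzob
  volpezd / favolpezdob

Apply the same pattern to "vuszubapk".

gohfapz and fepunz both end in -z yet inflect differently (gohfapzesh, fafepunzob), so the final letter is not what conditions the rule; the second-to-last letter is.
"vuszubapk" has second-to-last letter 'p'. The stems whose second-to-last letter is 'p' (hogepk → hogepkesh, gohfapz → gohfapzesh) add -esh.
The other patterns: stems whose second-to-last letter is 'b' repeat the first consonant+vowel as a prefix; stems whose second-to-last letter is 'n', 't' or 'z' add fa- … -ob around the stem.
So vuszubapk → vuszubapkesh.

vuszubapkesh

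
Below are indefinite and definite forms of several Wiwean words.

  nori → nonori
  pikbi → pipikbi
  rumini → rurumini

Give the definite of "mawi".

mamawi

Every pair shown (nori → nonori, pikbi → pipikbi, rumini → rurumini) follows the same rule: repeat the first consonant+vowel as a prefix.
So mawi → mamawi.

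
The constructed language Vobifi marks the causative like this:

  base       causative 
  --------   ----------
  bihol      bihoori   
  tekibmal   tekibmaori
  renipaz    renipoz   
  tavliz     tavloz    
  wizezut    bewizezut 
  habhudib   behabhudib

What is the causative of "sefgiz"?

sefgoz

tekibmal and renipaz both have last vowel 'a' yet inflect differently (tekibmaori, renipoz), so the last vowel is not what conditions the rule; the final letter is.
"sefgiz" ends in -z. The stems ending in -z (renipaz → renipoz, tavliz → tavloz) change the last vowel to 'o'.
The other patterns: stems ending in -l drop the final letter and add -ori; stems ending in -b or -t add the prefix be-.
So sefgiz → sefgoz.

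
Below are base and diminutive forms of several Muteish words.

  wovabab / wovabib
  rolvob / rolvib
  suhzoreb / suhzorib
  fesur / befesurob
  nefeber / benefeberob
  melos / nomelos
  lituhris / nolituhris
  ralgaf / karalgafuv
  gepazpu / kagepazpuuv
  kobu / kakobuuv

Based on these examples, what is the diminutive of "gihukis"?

suhzoreb and nefeber both have last vowel 'e' yet inflect differently (suhzorib, benefeberob), so the last vowel is not what conditions the rule; the final letter is.
"gihukis" ends in -s. The stems ending in -s (melos → nomelos, lituhris → nolituhris) add the prefix no-.
The other patterns: stems ending in -b change the last vowel to 'i'; stems ending in -r add be- … -ob around the stem; stems ending in -f or -u add ka- … -uv around the stem.
So gihukis → nogihukis.

nogihukis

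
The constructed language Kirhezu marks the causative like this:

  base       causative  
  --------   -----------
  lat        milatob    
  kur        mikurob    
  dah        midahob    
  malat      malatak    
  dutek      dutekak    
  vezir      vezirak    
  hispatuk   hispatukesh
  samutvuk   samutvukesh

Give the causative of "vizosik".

vizosikesh

lat and malat both end in -t yet inflect differently (milatob, malatak), so the final letter is not what conditions the rule; the number of vowels is.
"vizosik" has 3 vowels. The stems with 3 vowels (hispatuk → hispatukesh, samutvuk → samutvukesh) add -esh.
So vizosik → vizosikesh.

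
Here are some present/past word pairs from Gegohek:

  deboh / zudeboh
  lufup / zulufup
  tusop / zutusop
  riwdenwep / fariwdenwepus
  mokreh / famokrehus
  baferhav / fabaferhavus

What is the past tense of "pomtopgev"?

fapomtopgevus

lufup and riwdenwep both end in -p yet inflect differently (zulufup, fariwdenwepus), so the final letter is not what conditions the rule; the last vowel is.
"pomtopgev" has last vowel 'e'. The stems whose last vowel is 'e' (riwdenwep → fariwdenwepus, mokreh → famokrehus) add fa- … -us around the stem.
The other pattern: stems whose last vowel is 'o' or 'u' add the prefix zu-.
So pomtopgev → fapomtopgevus.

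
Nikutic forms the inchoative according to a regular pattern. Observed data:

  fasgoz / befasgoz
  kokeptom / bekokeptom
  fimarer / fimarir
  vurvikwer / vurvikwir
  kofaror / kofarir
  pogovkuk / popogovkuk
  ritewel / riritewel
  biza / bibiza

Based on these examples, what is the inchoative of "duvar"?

duvir

fasgoz and kofaror both have last vowel 'o' yet inflect differently (befasgoz, kofarir), so the last vowel is not what conditions the rule; the final letter is.
"duvar" ends in -r. The stems ending in -r (fimarer → fimarir, vurvikwer → vurvikwir, kofaror → kofarir) change the last vowel to 'i'.
So duvar → duvir.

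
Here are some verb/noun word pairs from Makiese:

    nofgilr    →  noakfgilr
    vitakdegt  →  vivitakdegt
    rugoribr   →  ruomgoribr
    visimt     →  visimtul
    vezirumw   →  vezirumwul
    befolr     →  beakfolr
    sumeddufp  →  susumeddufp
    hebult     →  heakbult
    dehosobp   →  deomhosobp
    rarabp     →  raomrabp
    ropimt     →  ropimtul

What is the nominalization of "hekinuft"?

rugoribr and befolr both end in -r yet inflect differently (ruomgoribr, beakfolr), so the final letter is not what conditions the rule; the second-to-last letter is.
"hekinuft" has second-to-last letter 'f'. The one such stem in the data (sumeddufp → susumeddufp) repeats the first consonant+vowel as a prefix (as does vitakdegt), so the same rule applies.
So hekinuft → hehekinuft.

hehekinuft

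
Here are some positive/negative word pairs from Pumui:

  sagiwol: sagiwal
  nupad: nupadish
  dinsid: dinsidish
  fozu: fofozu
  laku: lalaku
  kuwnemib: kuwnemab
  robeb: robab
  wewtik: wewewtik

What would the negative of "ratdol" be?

wewtik and dinsid both have last vowel 'i' yet inflect differently (wewewtik, dinsidish), so the last vowel is not what conditions the rule; the final letter is.
"ratdol" ends in -l. The one such stem in the data (sagiwol → sagiwal) changes the last vowel to 'a' (as do robeb, kuwnemib), so the same rule applies.
So ratdol → ratdal.

ratdal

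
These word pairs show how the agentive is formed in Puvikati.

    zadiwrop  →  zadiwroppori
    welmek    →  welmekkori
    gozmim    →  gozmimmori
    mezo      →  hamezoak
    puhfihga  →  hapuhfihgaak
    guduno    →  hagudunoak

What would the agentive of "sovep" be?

soveppori

mezo and zadiwrop both have last vowel 'o' yet inflect differently (hamezoak, zadiwroppori), so the last vowel is not what conditions the rule; whether the stem ends in a vowel or a consonant is.
"sovep" ends in a consonant. The stems ending in a consonant (gozmim → gozmimmori, zadiwrop → zadiwroppori, welmek → welmekkori) double the final consonant and add -ori.
The other pattern: stems ending in a vowel add ha- … -ak around the stem.
So sovep → soveppori.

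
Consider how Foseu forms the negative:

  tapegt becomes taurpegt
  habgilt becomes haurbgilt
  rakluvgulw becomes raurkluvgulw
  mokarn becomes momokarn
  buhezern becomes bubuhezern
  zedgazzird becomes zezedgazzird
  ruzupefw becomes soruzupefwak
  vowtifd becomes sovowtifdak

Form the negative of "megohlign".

rakluvgulw and ruzupefw both end in -w yet inflect differently (raurkluvgulw, soruzupefwak), so the final letter is not what conditions the rule; the second-to-last letter is.
"megohlign" has second-to-last letter 'g'. The one such stem in the data (tapegt → taurpegt) inserts -ur- after the first vowel (as do habgilt, rakluvgulw), so the same rule applies.
So megohlign → meurgohlign.

meurgohlign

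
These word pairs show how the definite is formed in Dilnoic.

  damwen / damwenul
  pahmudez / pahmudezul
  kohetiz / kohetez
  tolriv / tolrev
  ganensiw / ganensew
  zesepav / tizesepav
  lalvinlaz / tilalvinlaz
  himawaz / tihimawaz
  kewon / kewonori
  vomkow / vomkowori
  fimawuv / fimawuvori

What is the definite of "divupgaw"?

pahmudez and kohetiz both end in -z yet inflect differently (pahmudezul, kohetez), so the final letter is not what conditions the rule; the last vowel is.
"divupgaw" has last vowel 'a'. The stems whose last vowel is 'a' (zesepav → tizesepav, lalvinlaz → tilalvinlaz, himawaz → tihimawaz) add the prefix ti-.
The other patterns: stems whose last vowel is 'e' add -ul; stems whose last vowel is 'i' change the last vowel to 'e'; stems whose last vowel is 'o' or 'u' add -ori.
So divupgaw → tidivupgaw.

tidivupgaw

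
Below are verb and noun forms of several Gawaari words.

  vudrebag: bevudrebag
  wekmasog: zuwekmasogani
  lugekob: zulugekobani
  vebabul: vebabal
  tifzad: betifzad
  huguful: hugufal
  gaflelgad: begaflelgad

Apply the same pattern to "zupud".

wekmasog and vudrebag both end in -g yet inflect differently (zuwekmasogani, bevudrebag), so the final letter is not what conditions the rule; the last vowel is.
"zupud" has last vowel 'u'. The stems whose last vowel is 'u' (huguful → hugufal, vebabul → vebabal) change the last vowel to 'a'.
The other patterns: stems whose last vowel is 'o' add zu- … -ani around the stem; stems whose last vowel is 'a' add the prefix be-.
So zupud → zupad.

zupad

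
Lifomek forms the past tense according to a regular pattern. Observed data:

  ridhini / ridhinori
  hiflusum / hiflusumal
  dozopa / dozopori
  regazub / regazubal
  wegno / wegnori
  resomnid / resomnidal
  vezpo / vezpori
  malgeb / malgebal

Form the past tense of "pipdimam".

pipdimamal

ridhini and resomnid both have last vowel 'i' yet inflect differently (ridhinori, resomnidal), so the last vowel is not what conditions the rule; whether the stem ends in a vowel or a consonant is.
"pipdimam" ends in a consonant. The stems ending in a consonant (resomnid → resomnidal, regazub → regazubal, hiflusum → hiflusumal) add -al.
So pipdimam → pipdimamal.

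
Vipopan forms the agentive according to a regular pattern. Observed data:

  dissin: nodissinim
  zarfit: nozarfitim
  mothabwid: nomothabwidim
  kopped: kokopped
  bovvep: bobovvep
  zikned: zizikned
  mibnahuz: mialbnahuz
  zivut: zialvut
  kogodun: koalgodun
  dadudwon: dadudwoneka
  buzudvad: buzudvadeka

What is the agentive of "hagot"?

hagoteka

"hagot" has last vowel 'o'. The one such stem in the data (dadudwon → dadudwoneka) adds -eka, so the same rule applies.
The other patterns: stems whose last vowel is 'i' add no- … -im around the stem; stems whose last vowel is 'e' repeat the first consonant+vowel as a prefix; stems whose last vowel is 'u' insert -al- after the first vowel.
So hagot → hagoteka.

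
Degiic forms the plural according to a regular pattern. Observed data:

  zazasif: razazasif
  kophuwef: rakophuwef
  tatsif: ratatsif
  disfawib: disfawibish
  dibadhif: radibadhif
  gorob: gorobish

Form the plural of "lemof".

ralemof

"lemof" ends in -f. The stems ending in -f (tatsif → ratatsif, zazasif → razazasif, kophuwef → rakophuwef) add the prefix ra-.
The other pattern: stems ending in -b add -ish.
So lemof → ralemof.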